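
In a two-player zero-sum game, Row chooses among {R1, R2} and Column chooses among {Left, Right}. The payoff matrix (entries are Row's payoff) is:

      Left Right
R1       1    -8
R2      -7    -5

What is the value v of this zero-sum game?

-61/11

Row minima: R1 → -8, R2 → -7; maximin = -7.
Column maxima: Left → 1, Right → -5; minimax = -5.
-7 ≠ -5, so there is no saddle point; optimal play is mixed.
Let Row play R1 with probability p. Expected payoff against Left: 1p + (-7)(1−p) = 8p − 7; against Right: (-8)p + (-5)(1−p) = −3p − 5.
Setting these equal: 8p − 7 = −3p − 5 ⇒ 11p = 2 ⇒ p = 2/11, and the value is (8)·(2/11) − 7 = -61/11.
For Column: with q = P(Left), equating R1's and R2's payoffs gives 9q − 8 = −2q − 5 ⇒ q = 3/11.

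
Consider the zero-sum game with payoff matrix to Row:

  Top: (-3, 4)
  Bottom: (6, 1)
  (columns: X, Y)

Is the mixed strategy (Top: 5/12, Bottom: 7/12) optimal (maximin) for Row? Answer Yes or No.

Yes

Against X this mix gives (5/12)·(-3) + (7/12)·6 = 9/4.
Against Y this mix gives (5/12)·4 + (7/12)·1 = 9/4.
All of Column's active replies (X, Y) yield 9/4, and no column does worse for Row. The mix makes Column indifferent and guarantees 9/4, so it is optimal.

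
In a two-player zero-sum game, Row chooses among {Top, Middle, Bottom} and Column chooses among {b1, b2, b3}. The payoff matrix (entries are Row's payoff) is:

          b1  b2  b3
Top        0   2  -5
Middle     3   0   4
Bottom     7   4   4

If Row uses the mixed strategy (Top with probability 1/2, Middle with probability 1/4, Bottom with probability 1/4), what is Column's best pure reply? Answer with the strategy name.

b3

If Column plays b1, Row's expected payoff is (1/2)·0 + (1/4)·3 + (1/4)·7 = 5/2.
If Column plays b2, Row's expected payoff is (1/2)·2 + (1/4)·0 + (1/4)·4 = 2.
If Column plays b3, Row's expected payoff is (1/2)·(-5) + (1/4)·4 + (1/4)·4 = -1/2.
Column minimizes Row's payoff; the smallest is -1/2, so the best response is b3.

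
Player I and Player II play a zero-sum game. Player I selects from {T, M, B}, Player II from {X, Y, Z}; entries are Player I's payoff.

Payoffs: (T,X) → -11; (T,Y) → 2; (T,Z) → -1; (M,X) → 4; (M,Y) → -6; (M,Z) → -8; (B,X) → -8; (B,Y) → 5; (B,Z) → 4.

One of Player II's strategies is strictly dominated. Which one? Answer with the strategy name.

Z holds Player I's payoff strictly below Y in every row: -1 < 2, -8 < -6, 4 < 5.
So Y is strictly dominated for Player II.

Y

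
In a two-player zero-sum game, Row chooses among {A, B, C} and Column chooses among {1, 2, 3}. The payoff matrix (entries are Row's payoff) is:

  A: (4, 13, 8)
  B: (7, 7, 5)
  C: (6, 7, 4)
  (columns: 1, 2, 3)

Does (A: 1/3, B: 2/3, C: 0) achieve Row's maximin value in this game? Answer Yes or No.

Against 1 this mix gives (1/3)·4 + (2/3)·7 = 6.
Against 2 this mix gives (1/3)·13 + (2/3)·7 = 9.
Against 3 this mix gives (1/3)·8 + (2/3)·5 = 6.
All of Column's active replies (1, 3) yield 6, and no column does worse for Row. The mix makes Column indifferent and guarantees 6, so it is optimal.

Yes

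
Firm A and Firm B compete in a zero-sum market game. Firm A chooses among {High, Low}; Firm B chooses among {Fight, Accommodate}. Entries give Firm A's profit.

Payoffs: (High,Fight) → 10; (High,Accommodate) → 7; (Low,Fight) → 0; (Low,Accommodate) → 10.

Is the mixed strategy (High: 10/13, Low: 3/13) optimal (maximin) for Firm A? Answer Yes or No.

Against Fight this mix gives (10/13)·10 + (3/13)·0 = 100/13.
Against Accommodate this mix gives (10/13)·7 + (3/13)·10 = 100/13.
All of Firm B's active replies (Fight, Accommodate) yield 100/13, and no column does worse for Firm A. The mix makes Firm B indifferent and guarantees 100/13, so it is optimal.

Yes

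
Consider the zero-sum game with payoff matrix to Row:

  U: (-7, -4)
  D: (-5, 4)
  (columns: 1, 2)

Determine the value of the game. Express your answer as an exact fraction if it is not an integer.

Row minima: U → -7, D → -5; maximin = -5.
Column maxima: 1 → -5, 2 → 4; minimax = -5.
Since maximin = minimax = -5, there is a saddle point and the value is -5.

-5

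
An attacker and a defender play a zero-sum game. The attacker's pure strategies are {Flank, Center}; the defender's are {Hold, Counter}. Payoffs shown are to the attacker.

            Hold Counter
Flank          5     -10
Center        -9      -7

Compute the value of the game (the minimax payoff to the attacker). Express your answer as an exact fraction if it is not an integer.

-125/17

Row minima: Flank → -10, Center → -9; maximin = -9.
Column maxima: Hold → 5, Counter → -7; minimax = -7.
-9 ≠ -7, so there is no saddle point; optimal play is mixed.
Let the attacker play Flank with probability p. Expected payoff against Hold: 5p + (-9)(1−p) = 14p − 9; against Counter: (-10)p + (-7)(1−p) = −3p − 7.
Setting these equal: 14p − 9 = −3p − 7 ⇒ 17p = 2 ⇒ p = 2/17, and the value is (14)·(2/17) − 9 = -125/17.
For the defender: with q = P(Hold), equating Flank's and Center's payoffs gives 15q − 10 = −2q − 7 ⇒ q = 3/17.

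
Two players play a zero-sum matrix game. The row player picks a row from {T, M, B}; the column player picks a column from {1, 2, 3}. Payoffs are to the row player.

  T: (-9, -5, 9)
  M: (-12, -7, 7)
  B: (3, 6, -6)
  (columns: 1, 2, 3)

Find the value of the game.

-1

Row minima: T → -9, M → -12, B → -6; maximin = -6.
Column maxima: 1 → 3, 2 → 6, 3 → 9; minimax = 3.
-6 ≠ 3, so there is no saddle point; optimal play is mixed.
M is strictly dominated by T, so the row player never plays it.
2 is strictly dominated by 1 (it gives the row player strictly more in every row), so the column player never plays it.
On the remaining 2×2 (T, B vs 1, 3):
Let the row player play T with probability p. Expected payoff against 1: (-9)p + 3(1−p) = −12p + 3; against 3: 9p + (-6)(1−p) = 15p − 6.
Setting these equal: −12p + 3 = 15p − 6 ⇒ −27p = -9 ⇒ p = 1/3, and the value is (-12)·(1/3) + 3 = -1.
For the column player: with q = P(1), equating T's and B's payoffs gives −18q + 9 = 9q − 6 ⇒ q = 5/9.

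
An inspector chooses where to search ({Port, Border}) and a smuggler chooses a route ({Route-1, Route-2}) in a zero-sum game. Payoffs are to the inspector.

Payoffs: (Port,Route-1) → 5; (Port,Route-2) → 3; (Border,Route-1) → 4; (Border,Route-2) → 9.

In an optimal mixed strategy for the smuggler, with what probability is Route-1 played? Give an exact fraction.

6/7

Row minima: Port → 3, Border → 4; maximin = 4.
Column maxima: Route-1 → 5, Route-2 → 9; minimax = 5.
4 ≠ 5, so there is no saddle point; optimal play is mixed.
Let the inspector play Port with probability p. Expected payoff against Route-1: 5p + 4(1−p) = p + 4; against Route-2: 3p + 9(1−p) = −6p + 9.
Setting these equal: p + 4 = −6p + 9 ⇒ 7p = 5 ⇒ p = 5/7, and the value is (1)·(5/7) + 4 = 33/7.
For the smuggler: with q = P(Route-1), equating Port's and Border's payoffs gives 2q + 3 = −5q + 9 ⇒ q = 6/7.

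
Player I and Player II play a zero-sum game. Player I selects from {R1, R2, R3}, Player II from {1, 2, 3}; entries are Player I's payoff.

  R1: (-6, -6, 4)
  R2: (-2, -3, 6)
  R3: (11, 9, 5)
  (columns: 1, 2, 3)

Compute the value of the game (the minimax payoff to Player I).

69/13

Row minima: R1 → -6, R2 → -3, R3 → 5; maximin = 5.
Column maxima: 1 → 11, 2 → 9, 3 → 6; minimax = 6.
5 ≠ 6, so there is no saddle point; optimal play is mixed.
R1 is strictly dominated by R2, so Player I never plays it.
With R1 eliminated, 1 is strictly dominated by 2 (it gives Player I strictly more in every remaining row), so Player II never plays it.
On the remaining 2×2 (R2, R3 vs 2, 3):
Let Player I play R2 with probability p. Expected payoff against 2: (-3)p + 9(1−p) = −12p + 9; against 3: 6p + 5(1−p) = p + 5.
Setting these equal: −12p + 9 = p + 5 ⇒ −13p = -4 ⇒ p = 4/13, and the value is (-12)·(4/13) + 9 = 69/13.
For Player II: with q = P(2), equating R2's and R3's payoffs gives −9q + 6 = 4q + 5 ⇒ q = 1/13.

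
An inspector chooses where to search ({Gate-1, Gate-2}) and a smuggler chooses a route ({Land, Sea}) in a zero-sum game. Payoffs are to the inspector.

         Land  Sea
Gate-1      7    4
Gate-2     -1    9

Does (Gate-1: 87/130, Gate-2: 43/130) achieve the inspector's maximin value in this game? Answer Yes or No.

Against Land this mix gives (87/130)·7 + (43/130)·(-1) = 283/65.
Against Sea this mix gives (87/130)·4 + (43/130)·9 = 147/26.
The smuggler will play Land, holding the inspector to 283/65. Shifting weight toward the row that does better against Land would raise this floor (the equalizing mix achieves 67/13 against both Land and Sea), so the proposed strategy is not optimal.

No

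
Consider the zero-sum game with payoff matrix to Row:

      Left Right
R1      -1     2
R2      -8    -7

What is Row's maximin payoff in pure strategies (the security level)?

Row minima: R1 → -1, R2 → -8.
The best of these is -1.

-1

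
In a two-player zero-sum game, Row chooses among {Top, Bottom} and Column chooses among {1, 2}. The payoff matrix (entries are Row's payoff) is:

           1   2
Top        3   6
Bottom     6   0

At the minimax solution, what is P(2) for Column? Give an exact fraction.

1/3

Row minima: Top → 3, Bottom → 0; maximin = 3.
Column maxima: 1 → 6, 2 → 6; minimax = 6.
3 ≠ 6, so there is no saddle point; optimal play is mixed.
Let Row play Top with probability p. Expected payoff against 1: 3p + 6(1−p) = −3p + 6; against 2: 6p + 0(1−p) = 6p.
Setting these equal: −3p + 6 = 6p ⇒ −9p = -6 ⇒ p = 2/3, and the value is (-3)·(2/3) + 6 = 4.
For Column: with q = P(1), equating Top's and Bottom's payoffs gives −3q + 6 = 6q ⇒ q = 2/3.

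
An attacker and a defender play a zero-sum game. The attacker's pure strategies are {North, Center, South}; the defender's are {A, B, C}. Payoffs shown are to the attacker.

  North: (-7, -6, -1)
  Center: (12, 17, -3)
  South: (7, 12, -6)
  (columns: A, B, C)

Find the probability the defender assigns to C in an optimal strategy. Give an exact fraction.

Row minima: North → -7, Center → -3, South → -6; maximin = -3.
Column maxima: A → 12, B → 17, C → -1; minimax = -1.
-3 ≠ -1, so there is no saddle point; optimal play is mixed.
South is strictly dominated by Center, so the attacker never plays it.
B is strictly dominated by A (it gives the attacker strictly more in every row), so the defender never plays it.
On the remaining 2×2 (North, Center vs A, C):
Let the attacker play North with probability p. Expected payoff against A: (-7)p + 12(1−p) = −19p + 12; against C: (-1)p + (-3)(1−p) = 2p − 3.
Setting these equal: −19p + 12 = 2p − 3 ⇒ −21p = -15 ⇒ p = 5/7, and the value is (-19)·(5/7) + 12 = -11/7.
For the defender: with q = P(A), equating North's and Center's payoffs gives −6q − 1 = 15q − 3 ⇒ q = 2/21.

19/21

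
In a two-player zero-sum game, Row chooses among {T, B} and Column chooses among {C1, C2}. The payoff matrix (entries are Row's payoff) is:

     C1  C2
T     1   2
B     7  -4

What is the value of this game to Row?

3/2

Row minima: T → 1, B → -4; maximin = 1.
Column maxima: C1 → 7, C2 → 2; minimax = 2.
1 ≠ 2, so there is no saddle point; optimal play is mixed.
Let Row play T with probability p. Expected payoff against C1: 1p + 7(1−p) = −6p + 7; against C2: 2p + (-4)(1−p) = 6p − 4.
Setting these equal: −6p + 7 = 6p − 4 ⇒ −12p = -11 ⇒ p = 11/12, and the value is (-6)·(11/12) + 7 = 3/2.
For Column: with q = P(C1), equating T's and B's payoffs gives −q + 2 = 11q − 4 ⇒ q = 1/2.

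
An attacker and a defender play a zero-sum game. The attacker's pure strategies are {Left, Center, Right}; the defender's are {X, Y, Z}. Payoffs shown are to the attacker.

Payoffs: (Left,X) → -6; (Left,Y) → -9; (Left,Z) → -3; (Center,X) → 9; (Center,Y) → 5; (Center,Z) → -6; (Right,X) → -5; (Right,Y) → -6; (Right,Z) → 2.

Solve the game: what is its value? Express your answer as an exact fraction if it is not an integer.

Row minima: Left → -9, Center → -6, Right → -6; maximin = -6.
Column maxima: X → 9, Y → 5, Z → 2; minimax = 2.
-6 ≠ 2, so there is no saddle point; optimal play is mixed.
Left is strictly dominated by Right, so the attacker never plays it.
X is strictly dominated by Y (it gives the attacker strictly more in every row), so the defender never plays it.
On the remaining 2×2 (Center, Right vs Y, Z):
Let the attacker play Center with probability p. Expected payoff against Y: 5p + (-6)(1−p) = 11p − 6; against Z: (-6)p + 2(1−p) = −8p + 2.
Setting these equal: 11p − 6 = −8p + 2 ⇒ 19p = 8 ⇒ p = 8/19, and the value is (11)·(8/19) − 6 = -26/19.
For the defender: with q = P(Y), equating Center's and Right's payoffs gives 11q − 6 = −8q + 2 ⇒ q = 8/19.

-26/19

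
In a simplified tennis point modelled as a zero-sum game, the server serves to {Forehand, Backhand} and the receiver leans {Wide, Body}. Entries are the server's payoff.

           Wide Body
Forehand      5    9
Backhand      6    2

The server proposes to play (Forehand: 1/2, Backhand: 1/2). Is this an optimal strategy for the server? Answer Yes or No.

Yes

Against Wide this mix gives (1/2)·5 + (1/2)·6 = 11/2.
Against Body this mix gives (1/2)·9 + (1/2)·2 = 11/2.
All of the receiver's active replies (Wide, Body) yield 11/2, and no column does worse for the server. The mix makes the receiver indifferent and guarantees 11/2, so it is optimal.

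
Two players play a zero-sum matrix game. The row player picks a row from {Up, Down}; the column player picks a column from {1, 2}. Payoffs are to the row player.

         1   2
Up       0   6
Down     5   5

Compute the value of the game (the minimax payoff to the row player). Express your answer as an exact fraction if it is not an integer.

5

Row minima: Up → 0, Down → 5; maximin = 5.
Column maxima: 1 → 5, 2 → 6; minimax = 5.
Since maximin = minimax = 5, there is a saddle point and the value is 5.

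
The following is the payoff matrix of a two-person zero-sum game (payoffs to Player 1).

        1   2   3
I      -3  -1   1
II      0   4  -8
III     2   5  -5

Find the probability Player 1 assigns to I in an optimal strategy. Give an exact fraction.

7/11

Row minima: I → -3, II → -8, III → -5; maximin = -3.
Column maxima: 1 → 2, 2 → 5, 3 → 1; minimax = 1.
-3 ≠ 1, so there is no saddle point; optimal play is mixed.
II is strictly dominated by III, so Player 1 never plays it.
2 is strictly dominated by 1 (it gives Player 1 strictly more in every row), so Player 2 never plays it.
On the remaining 2×2 (I, III vs 1, 3):
Let Player 1 play I with probability p. Expected payoff against 1: (-3)p + 2(1−p) = −5p + 2; against 3: 1p + (-5)(1−p) = 6p − 5.
Setting these equal: −5p + 2 = 6p − 5 ⇒ −11p = -7 ⇒ p = 7/11, and the value is (-5)·(7/11) + 2 = -13/11.
For Player 2: with q = P(1), equating I's and III's payoffs gives −4q + 1 = 7q − 5 ⇒ q = 6/11.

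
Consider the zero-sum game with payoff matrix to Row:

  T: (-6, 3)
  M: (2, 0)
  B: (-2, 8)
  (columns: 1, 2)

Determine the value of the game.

4/3

Row minima: T → -6, M → 0, B → -2; maximin = 0.
Column maxima: 1 → 2, 2 → 8; minimax = 2.
0 ≠ 2, so there is no saddle point; optimal play is mixed.
T is strictly dominated by B, so Row never plays it.
On the remaining 2×2 (M, B vs 1, 2):
Let Row play M with probability p. Expected payoff against 1: 2p + (-2)(1−p) = 4p − 2; against 2: 0p + 8(1−p) = −8p + 8.
Setting these equal: 4p − 2 = −8p + 8 ⇒ 12p = 10 ⇒ p = 5/6, and the value is (4)·(5/6) − 2 = 4/3.
For Column: with q = P(1), equating M's and B's payoffs gives 2q = −10q + 8 ⇒ q = 2/3.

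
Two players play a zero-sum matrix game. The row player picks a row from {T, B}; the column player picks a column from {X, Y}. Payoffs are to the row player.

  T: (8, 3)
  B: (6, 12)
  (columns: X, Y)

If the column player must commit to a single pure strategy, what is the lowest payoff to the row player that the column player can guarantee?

8

Column maxima: X → 8, Y → 12.
The smallest of these is 8.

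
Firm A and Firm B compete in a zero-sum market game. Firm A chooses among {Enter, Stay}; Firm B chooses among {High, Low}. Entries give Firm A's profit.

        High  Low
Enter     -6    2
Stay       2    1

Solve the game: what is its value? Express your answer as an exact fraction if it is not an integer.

Row minima: Enter → -6, Stay → 1; maximin = 1.
Column maxima: High → 2, Low → 2; minimax = 2.
1 ≠ 2, so there is no saddle point; optimal play is mixed.
Let Firm A play Enter with probability p. Expected payoff against High: (-6)p + 2(1−p) = −8p + 2; against Low: 2p + 1(1−p) = p + 1.
Setting these equal: −8p + 2 = p + 1 ⇒ −9p = -1 ⇒ p = 1/9, and the value is (-8)·(1/9) + 2 = 10/9.
For Firm B: with q = P(High), equating Enter's and Stay's payoffs gives −8q + 2 = q + 1 ⇒ q = 1/9.

10/9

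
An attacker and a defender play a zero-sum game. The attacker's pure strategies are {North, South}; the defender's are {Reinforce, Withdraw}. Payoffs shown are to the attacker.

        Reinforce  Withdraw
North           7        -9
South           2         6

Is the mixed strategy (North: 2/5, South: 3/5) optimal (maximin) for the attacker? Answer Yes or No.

Against Reinforce this mix gives (2/5)·7 + (3/5)·2 = 4.
Against Withdraw this mix gives (2/5)·(-9) + (3/5)·6 = 0.
The defender will play Withdraw, holding the attacker to 0. Shifting weight toward the row that does better against Withdraw would raise this floor (the equalizing mix achieves 3 against both Withdraw and Reinforce), so the proposed strategy is not optimal.

No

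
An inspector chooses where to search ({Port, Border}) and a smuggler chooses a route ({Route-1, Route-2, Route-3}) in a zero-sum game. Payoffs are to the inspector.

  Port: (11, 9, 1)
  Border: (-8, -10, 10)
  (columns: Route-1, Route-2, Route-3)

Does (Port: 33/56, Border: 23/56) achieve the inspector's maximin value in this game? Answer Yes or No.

No

Against Route-1 this mix gives (33/56)·11 + (23/56)·(-8) = 179/56.
Against Route-2 this mix gives (33/56)·9 + (23/56)·(-10) = 67/56.
Against Route-3 this mix gives (33/56)·1 + (23/56)·10 = 263/56.
The smuggler will play Route-2, holding the inspector to 67/56. Shifting weight toward the row that does better against Route-2 would raise this floor (the equalizing mix achieves 25/7 against both Route-2 and Route-3), so the proposed strategy is not optimal.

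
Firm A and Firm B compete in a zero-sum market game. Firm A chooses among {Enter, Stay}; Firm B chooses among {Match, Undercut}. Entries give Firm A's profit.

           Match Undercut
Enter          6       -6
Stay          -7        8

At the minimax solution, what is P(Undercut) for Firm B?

13/27

Row minima: Enter → -6, Stay → -7; maximin = -6.
Column maxima: Match → 6, Undercut → 8; minimax = 6.
-6 ≠ 6, so there is no saddle point; optimal play is mixed.
Let Firm A play Enter with probability p. Expected payoff against Match: 6p + (-7)(1−p) = 13p − 7; against Undercut: (-6)p + 8(1−p) = −14p + 8.
Setting these equal: 13p − 7 = −14p + 8 ⇒ 27p = 15 ⇒ p = 5/9, and the value is (13)·(5/9) − 7 = 2/9.
For Firm B: with q = P(Match), equating Enter's and Stay's payoffs gives 12q − 6 = −15q + 8 ⇒ q = 14/27.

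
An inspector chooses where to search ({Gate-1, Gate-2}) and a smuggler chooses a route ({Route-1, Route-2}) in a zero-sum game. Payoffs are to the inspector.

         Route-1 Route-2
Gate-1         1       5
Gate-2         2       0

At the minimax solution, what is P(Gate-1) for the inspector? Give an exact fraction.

1/3

Row minima: Gate-1 → 1, Gate-2 → 0; maximin = 1.
Column maxima: Route-1 → 2, Route-2 → 5; minimax = 2.
1 ≠ 2, so there is no saddle point; optimal play is mixed.
Let the inspector play Gate-1 with probability p. Expected payoff against Route-1: 1p + 2(1−p) = −p + 2; against Route-2: 5p + 0(1−p) = 5p.
Setting these equal: −p + 2 = 5p ⇒ −6p = -2 ⇒ p = 1/3, and the value is (-1)·(1/3) + 2 = 5/3.
For the smuggler: with q = P(Route-1), equating Gate-1's and Gate-2's payoffs gives −4q + 5 = 2q ⇒ q = 5/6.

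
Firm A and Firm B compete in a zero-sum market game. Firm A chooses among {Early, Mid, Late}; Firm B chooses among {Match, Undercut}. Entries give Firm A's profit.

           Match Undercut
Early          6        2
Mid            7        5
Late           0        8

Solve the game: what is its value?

28/5

Row minima: Early → 2, Mid → 5, Late → 0; maximin = 5.
Column maxima: Match → 7, Undercut → 8; minimax = 7.
5 ≠ 7, so there is no saddle point; optimal play is mixed.
Early is strictly dominated by Mid, so Firm A never plays it.
On the remaining 2×2 (Mid, Late vs Match, Undercut):
Let Firm A play Mid with probability p. Expected payoff against Match: 7p + 0(1−p) = 7p; against Undercut: 5p + 8(1−p) = −3p + 8.
Setting these equal: 7p = −3p + 8 ⇒ 10p = 8 ⇒ p = 4/5, and the value is (7)·(4/5) = 28/5.
For Firm B: with q = P(Match), equating Mid's and Late's payoffs gives 2q + 5 = −8q + 8 ⇒ q = 3/10.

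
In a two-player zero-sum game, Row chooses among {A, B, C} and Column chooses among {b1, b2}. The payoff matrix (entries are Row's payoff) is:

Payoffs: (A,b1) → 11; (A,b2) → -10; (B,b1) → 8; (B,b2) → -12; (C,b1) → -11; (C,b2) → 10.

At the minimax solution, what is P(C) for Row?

1/2

Row minima: A → -10, B → -12, C → -11; maximin = -10.
Column maxima: b1 → 11, b2 → 10; minimax = 10.
-10 ≠ 10, so there is no saddle point; optimal play is mixed.
B is strictly dominated by A, so Row never plays it.
On the remaining 2×2 (A, C vs b1, b2):
Let Row play A with probability p. Expected payoff against b1: 11p + (-11)(1−p) = 22p − 11; against b2: (-10)p + 10(1−p) = −20p + 10.
Setting these equal: 22p − 11 = −20p + 10 ⇒ 42p = 21 ⇒ p = 1/2, and the value is (22)·(1/2) − 11 = 0.
For Column: with q = P(b1), equating A's and C's payoffs gives 21q − 10 = −21q + 10 ⇒ q = 10/21.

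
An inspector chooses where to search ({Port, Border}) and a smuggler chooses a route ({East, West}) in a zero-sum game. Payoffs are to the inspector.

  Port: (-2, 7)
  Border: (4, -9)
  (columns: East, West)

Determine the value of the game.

Row minima: Port → -2, Border → -9; maximin = -2.
Column maxima: East → 4, West → 7; minimax = 4.
-2 ≠ 4, so there is no saddle point; optimal play is mixed.
Let the inspector play Port with probability p. Expected payoff against East: (-2)p + 4(1−p) = −6p + 4; against West: 7p + (-9)(1−p) = 16p − 9.
Setting these equal: −6p + 4 = 16p − 9 ⇒ −22p = -13 ⇒ p = 13/22, and the value is (-6)·(13/22) + 4 = 5/11.
For the smuggler: with q = P(East), equating Port's and Border's payoffs gives −9q + 7 = 13q − 9 ⇒ q = 8/11.

5/11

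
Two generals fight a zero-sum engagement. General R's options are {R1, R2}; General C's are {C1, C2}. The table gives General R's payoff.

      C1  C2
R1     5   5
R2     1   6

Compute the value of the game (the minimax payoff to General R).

Row minima: R1 → 5, R2 → 1; maximin = 5.
Column maxima: C1 → 5, C2 → 6; minimax = 5.
Since maximin = minimax = 5, there is a saddle point and the value is 5.

5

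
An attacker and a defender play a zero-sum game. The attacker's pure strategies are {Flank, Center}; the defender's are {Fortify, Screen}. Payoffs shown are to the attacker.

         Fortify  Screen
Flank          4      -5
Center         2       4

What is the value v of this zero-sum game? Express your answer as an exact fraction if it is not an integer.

26/11

Row minima: Flank → -5, Center → 2; maximin = 2.
Column maxima: Fortify → 4, Screen → 4; minimax = 4.
2 ≠ 4, so there is no saddle point; optimal play is mixed.
Let the attacker play Flank with probability p. Expected payoff against Fortify: 4p + 2(1−p) = 2p + 2; against Screen: (-5)p + 4(1−p) = −9p + 4.
Setting these equal: 2p + 2 = −9p + 4 ⇒ 11p = 2 ⇒ p = 2/11, and the value is (2)·(2/11) + 2 = 26/11.
For the defender: with q = P(Fortify), equating Flank's and Center's payoffs gives 9q − 5 = −2q + 4 ⇒ q = 9/11.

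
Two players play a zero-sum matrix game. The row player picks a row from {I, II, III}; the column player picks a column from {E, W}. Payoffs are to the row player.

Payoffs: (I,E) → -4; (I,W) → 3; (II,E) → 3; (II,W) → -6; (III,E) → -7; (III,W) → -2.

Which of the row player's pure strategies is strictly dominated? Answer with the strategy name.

I gives a strictly higher payoff than III against every column: -4 > -7, 3 > -2.
So III is strictly dominated and the row player never plays it.

III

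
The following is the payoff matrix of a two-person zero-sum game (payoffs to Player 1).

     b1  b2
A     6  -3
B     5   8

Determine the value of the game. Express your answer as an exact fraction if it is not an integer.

21/4

Row minima: A → -3, B → 5; maximin = 5.
Column maxima: b1 → 6, b2 → 8; minimax = 6.
5 ≠ 6, so there is no saddle point; optimal play is mixed.
Let Player 1 play A with probability p. Expected payoff against b1: 6p + 5(1−p) = p + 5; against b2: (-3)p + 8(1−p) = −11p + 8.
Setting these equal: p + 5 = −11p + 8 ⇒ 12p = 3 ⇒ p = 1/4, and the value is (1)·(1/4) + 5 = 21/4.
For Player 2: with q = P(b1), equating A's and B's payoffs gives 9q − 3 = −3q + 8 ⇒ q = 11/12.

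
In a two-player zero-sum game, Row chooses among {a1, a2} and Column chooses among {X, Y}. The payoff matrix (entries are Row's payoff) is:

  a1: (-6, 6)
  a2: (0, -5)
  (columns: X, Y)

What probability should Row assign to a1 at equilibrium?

Row minima: a1 → -6, a2 → -5; maximin = -5.
Column maxima: X → 0, Y → 6; minimax = 0.
-5 ≠ 0, so there is no saddle point; optimal play is mixed.
Let Row play a1 with probability p. Expected payoff against X: (-6)p + 0(1−p) = −6p; against Y: 6p + (-5)(1−p) = 11p − 5.
Setting these equal: −6p = 11p − 5 ⇒ −17p = -5 ⇒ p = 5/17, and the value is (-6)·(5/17) = -30/17.
For Column: with q = P(X), equating a1's and a2's payoffs gives −12q + 6 = 5q − 5 ⇒ q = 11/17.

5/17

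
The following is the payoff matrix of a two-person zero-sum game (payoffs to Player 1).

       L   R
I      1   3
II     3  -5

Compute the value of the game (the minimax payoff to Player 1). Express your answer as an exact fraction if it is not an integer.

7/5

Row minima: I → 1, II → -5; maximin = 1.
Column maxima: L → 3, R → 3; minimax = 3.
1 ≠ 3, so there is no saddle point; optimal play is mixed.
Let Player 1 play I with probability p. Expected payoff against L: 1p + 3(1−p) = −2p + 3; against R: 3p + (-5)(1−p) = 8p − 5.
Setting these equal: −2p + 3 = 8p − 5 ⇒ −10p = -8 ⇒ p = 4/5, and the value is (-2)·(4/5) + 3 = 7/5.
For Player 2: with q = P(L), equating I's and II's payoffs gives −2q + 3 = 8q − 5 ⇒ q = 4/5.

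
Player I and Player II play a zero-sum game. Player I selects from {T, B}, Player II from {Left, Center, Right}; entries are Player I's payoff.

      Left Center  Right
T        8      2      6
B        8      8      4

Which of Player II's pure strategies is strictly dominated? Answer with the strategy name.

Right holds Player I's payoff strictly below Left in every row: 6 < 8, 4 < 8.
So Left is strictly dominated for Player II.

Left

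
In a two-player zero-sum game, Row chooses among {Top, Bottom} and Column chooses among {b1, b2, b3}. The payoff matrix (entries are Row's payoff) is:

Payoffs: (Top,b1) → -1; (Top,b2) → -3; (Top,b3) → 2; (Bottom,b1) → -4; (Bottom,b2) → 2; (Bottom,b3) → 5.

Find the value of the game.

Row minima: Top → -3, Bottom → -4; maximin = -3.
Column maxima: b1 → -1, b2 → 2, b3 → 5; minimax = -1.
-3 ≠ -1, so there is no saddle point; optimal play is mixed.
b3 is strictly dominated by b1 (it gives Row strictly more in every row), so Column never plays it.
On the remaining 2×2 (Top, Bottom vs b1, b2):
Let Row play Top with probability p. Expected payoff against b1: (-1)p + (-4)(1−p) = 3p − 4; against b2: (-3)p + 2(1−p) = −5p + 2.
Setting these equal: 3p − 4 = −5p + 2 ⇒ 8p = 6 ⇒ p = 3/4, and the value is (3)·(3/4) − 4 = -7/4.
For Column: with q = P(b1), equating Top's and Bottom's payoffs gives 2q − 3 = −6q + 2 ⇒ q = 5/8.

-7/4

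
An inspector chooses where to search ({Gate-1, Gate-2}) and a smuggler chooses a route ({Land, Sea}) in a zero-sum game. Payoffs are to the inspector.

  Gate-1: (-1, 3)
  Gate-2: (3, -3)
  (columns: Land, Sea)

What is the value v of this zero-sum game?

Row minima: Gate-1 → -1, Gate-2 → -3; maximin = -1.
Column maxima: Land → 3, Sea → 3; minimax = 3.
-1 ≠ 3, so there is no saddle point; optimal play is mixed.
Let the inspector play Gate-1 with probability p. Expected payoff against Land: (-1)p + 3(1−p) = −4p + 3; against Sea: 3p + (-3)(1−p) = 6p − 3.
Setting these equal: −4p + 3 = 6p − 3 ⇒ −10p = -6 ⇒ p = 3/5, and the value is (-4)·(3/5) + 3 = 3/5.
For the smuggler: with q = P(Land), equating Gate-1's and Gate-2's payoffs gives −4q + 3 = 6q − 3 ⇒ q = 3/5.

3/5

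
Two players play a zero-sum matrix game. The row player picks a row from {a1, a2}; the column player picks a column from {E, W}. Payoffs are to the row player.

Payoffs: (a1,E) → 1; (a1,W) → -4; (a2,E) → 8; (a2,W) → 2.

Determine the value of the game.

2

Row minima: a1 → -4, a2 → 2; maximin = 2.
Column maxima: E → 8, W → 2; minimax = 2.
Since maximin = minimax = 2, there is a saddle point and the value is 2.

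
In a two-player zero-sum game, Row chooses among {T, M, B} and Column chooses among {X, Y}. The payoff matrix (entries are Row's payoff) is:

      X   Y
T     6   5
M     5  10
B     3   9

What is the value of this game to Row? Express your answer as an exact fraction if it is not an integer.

Row minima: T → 5, M → 5, B → 3; maximin = 5.
Column maxima: X → 6, Y → 10; minimax = 6.
5 ≠ 6, so there is no saddle point; optimal play is mixed.
B is strictly dominated by M, so Row never plays it.
On the remaining 2×2 (T, M vs X, Y):
Let Row play T with probability p. Expected payoff against X: 6p + 5(1−p) = p + 5; against Y: 5p + 10(1−p) = −5p + 10.
Setting these equal: p + 5 = −5p + 10 ⇒ 6p = 5 ⇒ p = 5/6, and the value is (1)·(5/6) + 5 = 35/6.
For Column: with q = P(X), equating T's and M's payoffs gives q + 5 = −5q + 10 ⇒ q = 5/6.

35/6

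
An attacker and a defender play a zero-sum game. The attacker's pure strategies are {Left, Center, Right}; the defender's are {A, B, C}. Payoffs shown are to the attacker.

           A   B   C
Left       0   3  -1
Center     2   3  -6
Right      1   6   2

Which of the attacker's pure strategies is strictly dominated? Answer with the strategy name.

Right gives a strictly higher payoff than Left against every column: 1 > 0, 6 > 3, 2 > -1.
So Left is strictly dominated and the attacker never plays it.

Left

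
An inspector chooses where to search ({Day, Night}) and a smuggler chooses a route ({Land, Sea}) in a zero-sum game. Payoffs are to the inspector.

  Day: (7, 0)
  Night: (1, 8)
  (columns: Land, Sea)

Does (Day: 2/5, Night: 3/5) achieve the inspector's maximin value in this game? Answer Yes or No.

No

Against Land this mix gives (2/5)·7 + (3/5)·1 = 17/5.
Against Sea this mix gives (2/5)·0 + (3/5)·8 = 24/5.
The smuggler will play Land, holding the inspector to 17/5. Shifting weight toward the row that does better against Land would raise this floor (the equalizing mix achieves 4 against both Land and Sea), so the proposed strategy is not optimal.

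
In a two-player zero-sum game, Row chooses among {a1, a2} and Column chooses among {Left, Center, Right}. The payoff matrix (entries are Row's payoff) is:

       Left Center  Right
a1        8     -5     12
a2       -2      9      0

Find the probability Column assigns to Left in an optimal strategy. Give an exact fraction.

Row minima: a1 → -5, a2 → -2; maximin = -2.
Column maxima: Left → 8, Center → 9, Right → 12; minimax = 8.
-2 ≠ 8, so there is no saddle point; optimal play is mixed.
Right is strictly dominated by Left (it gives Row strictly more in every row), so Column never plays it.
On the remaining 2×2 (a1, a2 vs Left, Center):
Let Row play a1 with probability p. Expected payoff against Left: 8p + (-2)(1−p) = 10p − 2; against Center: (-5)p + 9(1−p) = −14p + 9.
Setting these equal: 10p − 2 = −14p + 9 ⇒ 24p = 11 ⇒ p = 11/24, and the value is (10)·(11/24) − 2 = 31/12.
For Column: with q = P(Left), equating a1's and a2's payoffs gives 13q − 5 = −11q + 9 ⇒ q = 7/12.

7/12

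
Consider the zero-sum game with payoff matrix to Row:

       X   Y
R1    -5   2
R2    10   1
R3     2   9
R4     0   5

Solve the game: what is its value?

11/2

Row minima: R1 → -5, R2 → 1, R3 → 2, R4 → 0; maximin = 2.
Column maxima: X → 10, Y → 9; minimax = 9.
2 ≠ 9, so there is no saddle point; optimal play is mixed.
R1 is strictly dominated by R3, so Row never plays it.
R4 is strictly dominated by R3, so Row never plays it.
On the remaining 2×2 (R2, R3 vs X, Y):
Let Row play R2 with probability p. Expected payoff against X: 10p + 2(1−p) = 8p + 2; against Y: 1p + 9(1−p) = −8p + 9.
Setting these equal: 8p + 2 = −8p + 9 ⇒ 16p = 7 ⇒ p = 7/16, and the value is (8)·(7/16) + 2 = 11/2.
For Column: with q = P(X), equating R2's and R3's payoffs gives 9q + 1 = −7q + 9 ⇒ q = 1/2.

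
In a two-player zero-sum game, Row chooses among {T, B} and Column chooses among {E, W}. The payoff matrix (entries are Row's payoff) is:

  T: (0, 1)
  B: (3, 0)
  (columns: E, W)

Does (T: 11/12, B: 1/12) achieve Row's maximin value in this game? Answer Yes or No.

Against E this mix gives (11/12)·0 + (1/12)·3 = 1/4.
Against W this mix gives (11/12)·1 + (1/12)·0 = 11/12.
Column will play E, holding Row to 1/4. Shifting weight toward the row that does better against E would raise this floor (the equalizing mix achieves 3/4 against both E and W), so the proposed strategy is not optimal.

No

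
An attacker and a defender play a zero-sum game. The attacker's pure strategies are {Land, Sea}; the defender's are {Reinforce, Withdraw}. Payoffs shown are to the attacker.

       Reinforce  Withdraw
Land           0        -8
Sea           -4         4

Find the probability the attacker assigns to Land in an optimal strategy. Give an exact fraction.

Row minima: Land → -8, Sea → -4; maximin = -4.
Column maxima: Reinforce → 0, Withdraw → 4; minimax = 0.
-4 ≠ 0, so there is no saddle point; optimal play is mixed.
Let the attacker play Land with probability p. Expected payoff against Reinforce: 0p + (-4)(1−p) = 4p − 4; against Withdraw: (-8)p + 4(1−p) = −12p + 4.
Setting these equal: 4p − 4 = −12p + 4 ⇒ 16p = 8 ⇒ p = 1/2, and the value is (4)·(1/2) − 4 = -2.
For the defender: with q = P(Reinforce), equating Land's and Sea's payoffs gives 8q − 8 = −8q + 4 ⇒ q = 3/4.

1/2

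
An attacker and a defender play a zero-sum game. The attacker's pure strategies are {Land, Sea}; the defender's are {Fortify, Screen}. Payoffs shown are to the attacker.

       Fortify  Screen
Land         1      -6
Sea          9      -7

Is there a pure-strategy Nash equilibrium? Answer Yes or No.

Yes

Row minima: Land → -6, Sea → -7; maximin = -6.
Column maxima: Fortify → 9, Screen → -6; minimax = -6.
maximin = minimax = -6, so a saddle point exists.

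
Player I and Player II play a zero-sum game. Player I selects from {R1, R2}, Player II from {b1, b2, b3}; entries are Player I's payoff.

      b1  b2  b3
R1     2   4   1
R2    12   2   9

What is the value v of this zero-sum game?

Row minima: R1 → 1, R2 → 2; maximin = 2.
Column maxima: b1 → 12, b2 → 4, b3 → 9; minimax = 4.
2 ≠ 4, so there is no saddle point; optimal play is mixed.
b1 is strictly dominated by b3 (it gives Player I strictly more in every row), so Player II never plays it.
On the remaining 2×2 (R1, R2 vs b2, b3):
Let Player I play R1 with probability p. Expected payoff against b2: 4p + 2(1−p) = 2p + 2; against b3: 1p + 9(1−p) = −8p + 9.
Setting these equal: 2p + 2 = −8p + 9 ⇒ 10p = 7 ⇒ p = 7/10, and the value is (2)·(7/10) + 2 = 17/5.
For Player II: with q = P(b2), equating R1's and R2's payoffs gives 3q + 1 = −7q + 9 ⇒ q = 4/5.

17/5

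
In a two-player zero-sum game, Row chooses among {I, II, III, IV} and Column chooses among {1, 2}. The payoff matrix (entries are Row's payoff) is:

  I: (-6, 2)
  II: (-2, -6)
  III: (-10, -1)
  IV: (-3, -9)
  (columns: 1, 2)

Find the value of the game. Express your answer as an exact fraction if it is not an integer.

-10/3

Row minima: I → -6, II → -6, III → -10, IV → -9; maximin = -6.
Column maxima: 1 → -2, 2 → 2; minimax = -2.
-6 ≠ -2, so there is no saddle point; optimal play is mixed.
III is strictly dominated by I, so Row never plays it.
IV is strictly dominated by II, so Row never plays it.
On the remaining 2×2 (I, II vs 1, 2):
Let Row play I with probability p. Expected payoff against 1: (-6)p + (-2)(1−p) = −4p − 2; against 2: 2p + (-6)(1−p) = 8p − 6.
Setting these equal: −4p − 2 = 8p − 6 ⇒ −12p = -4 ⇒ p = 1/3, and the value is (-4)·(1/3) − 2 = -10/3.
For Column: with q = P(1), equating I's and II's payoffs gives −8q + 2 = 4q − 6 ⇒ q = 2/3.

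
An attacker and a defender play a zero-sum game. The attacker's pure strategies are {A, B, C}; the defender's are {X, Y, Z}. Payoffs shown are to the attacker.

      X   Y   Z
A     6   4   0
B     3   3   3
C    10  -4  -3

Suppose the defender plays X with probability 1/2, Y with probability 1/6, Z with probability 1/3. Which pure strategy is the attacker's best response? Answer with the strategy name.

A

Expected payoff of A: (1/2)·6 + (1/6)·4 + (1/3)·0 = 11/3.
Expected payoff of B: (1/2)·3 + (1/6)·3 + (1/3)·3 = 3.
Expected payoff of C: (1/2)·10 + (1/6)·(-4) + (1/3)·(-3) = 10/3.
The largest is 11/3, so the attacker's best response is A.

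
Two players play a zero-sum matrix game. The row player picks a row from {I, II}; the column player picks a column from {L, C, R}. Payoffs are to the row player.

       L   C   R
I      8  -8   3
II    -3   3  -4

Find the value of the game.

-23/18

Row minima: I → -8, II → -4; maximin = -4.
Column maxima: L → 8, C → 3, R → 3; minimax = 3.
-4 ≠ 3, so there is no saddle point; optimal play is mixed.
L is strictly dominated by R (it gives the row player strictly more in every row), so the column player never plays it.
On the remaining 2×2 (I, II vs C, R):
Let the row player play I with probability p. Expected payoff against C: (-8)p + 3(1−p) = −11p + 3; against R: 3p + (-4)(1−p) = 7p − 4.
Setting these equal: −11p + 3 = 7p − 4 ⇒ −18p = -7 ⇒ p = 7/18, and the value is (-11)·(7/18) + 3 = -23/18.
For the column player: with q = P(C), equating I's and II's payoffs gives −11q + 3 = 7q − 4 ⇒ q = 7/18.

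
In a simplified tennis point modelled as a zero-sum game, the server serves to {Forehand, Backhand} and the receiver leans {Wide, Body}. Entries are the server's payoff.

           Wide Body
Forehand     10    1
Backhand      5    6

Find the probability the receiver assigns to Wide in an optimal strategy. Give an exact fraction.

Row minima: Forehand → 1, Backhand → 5; maximin = 5.
Column maxima: Wide → 10, Body → 6; minimax = 6.
5 ≠ 6, so there is no saddle point; optimal play is mixed.
Let the server play Forehand with probability p. Expected payoff against Wide: 10p + 5(1−p) = 5p + 5; against Body: 1p + 6(1−p) = −5p + 6.
Setting these equal: 5p + 5 = −5p + 6 ⇒ 10p = 1 ⇒ p = 1/10, and the value is (5)·(1/10) + 5 = 11/2.
For the receiver: with q = P(Wide), equating Forehand's and Backhand's payoffs gives 9q + 1 = −q + 6 ⇒ q = 1/2.

1/2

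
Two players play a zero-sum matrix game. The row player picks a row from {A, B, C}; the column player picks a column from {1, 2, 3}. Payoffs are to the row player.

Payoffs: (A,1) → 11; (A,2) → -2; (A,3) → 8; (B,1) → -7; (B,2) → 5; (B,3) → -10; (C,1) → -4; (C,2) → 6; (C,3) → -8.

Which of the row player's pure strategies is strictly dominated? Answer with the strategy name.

B

C gives a strictly higher payoff than B against every column: -4 > -7, 6 > 5, -8 > -10.
So B is strictly dominated and the row player never plays it.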